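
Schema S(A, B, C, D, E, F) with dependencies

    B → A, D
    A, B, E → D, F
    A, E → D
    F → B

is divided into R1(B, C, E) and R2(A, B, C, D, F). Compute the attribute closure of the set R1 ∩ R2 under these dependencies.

A, B, C, D

R1 ∩ R2 = {B, C}.
B → A, D applies, adding A, D
Closure: {A, B, C, D}.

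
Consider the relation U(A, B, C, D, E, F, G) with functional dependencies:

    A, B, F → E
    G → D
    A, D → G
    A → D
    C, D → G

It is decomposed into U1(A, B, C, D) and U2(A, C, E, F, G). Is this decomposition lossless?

Common attributes: U1 ∩ U2 = {A, C}.
Closure of {A, C}: A → D applies, adding D; C, D → G applies, adding G. So (A, C)⁺ = {A, C, D, G}.
The closure contains neither all of U1 = {A, B, C, D} nor all of U2 = {A, C, E, F, G}, so the common attributes are not a superkey of either fragment. The join is lossy.

No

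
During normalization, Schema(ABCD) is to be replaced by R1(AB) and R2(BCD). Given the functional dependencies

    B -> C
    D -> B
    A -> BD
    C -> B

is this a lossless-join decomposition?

Common attributes: R1 ∩ R2 = {B}.
Closure of {B}: B → C applies, adding C. So (B)⁺ = {BC}.
The closure contains neither all of R1 = {AB} nor all of R2 = {BCD}, so the common attributes are not a superkey of either fragment. The join is lossy.

No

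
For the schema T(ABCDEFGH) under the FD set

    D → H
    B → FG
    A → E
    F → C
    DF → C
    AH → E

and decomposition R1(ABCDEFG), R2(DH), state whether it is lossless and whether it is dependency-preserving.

Lossless test: (D)⁺ = {DH}, which contains all of one fragment — lossless.
Dependency preservation: AH → E is not contained in any single fragment, but the restricted closure of its left-hand side across the fragments still reaches the right-hand side; the remaining FDs each lie inside some fragment. All dependencies are preserved.

lossless and dependency-preserving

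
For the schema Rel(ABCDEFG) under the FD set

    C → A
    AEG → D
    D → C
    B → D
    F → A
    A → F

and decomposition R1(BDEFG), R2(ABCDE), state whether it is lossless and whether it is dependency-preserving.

lossless but not dependency-preserving

Lossless test: (BDE)⁺ = {ABCDEF}, which contains all of one fragment — lossless.
Dependency preservation: the restricted closure of {AEG} across the fragments never reaches {D}, so AEG → D cannot be enforced without a join — not preserved.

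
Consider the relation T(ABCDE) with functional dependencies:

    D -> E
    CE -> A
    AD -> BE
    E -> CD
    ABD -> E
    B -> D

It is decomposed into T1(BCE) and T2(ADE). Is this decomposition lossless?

Common attributes: T1 ∩ T2 = {E}.
Closure of {E}: E → CD applies, adding CD; CE → A applies, adding A; AD → BE applies, adding B. So (E)⁺ = {ABCDE}.
This closure contains every attribute of T1, so T1 ∩ T2 → T1. The join is lossless.

Yes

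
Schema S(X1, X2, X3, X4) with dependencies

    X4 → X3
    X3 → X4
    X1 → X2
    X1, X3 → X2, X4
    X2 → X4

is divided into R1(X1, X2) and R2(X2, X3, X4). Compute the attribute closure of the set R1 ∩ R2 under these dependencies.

R1 ∩ R2 = {X2}.
X2 → X4 applies, adding X4
X4 → X3 applies, adding X3
Closure: {X2, X3, X4}.

X2, X3, X4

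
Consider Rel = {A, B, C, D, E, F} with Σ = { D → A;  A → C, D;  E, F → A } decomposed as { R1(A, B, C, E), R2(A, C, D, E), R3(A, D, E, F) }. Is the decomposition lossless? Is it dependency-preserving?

lossy but dependency-preserving

Lossless test (chase): Rows 1 and 2 agree on A; apply A→C, D and equate their C, D entries. Rows 1 and 3 agree on A; apply A→C, D and equate their C, D entries. No row becomes fully distinguished — the join is lossy.
Dependency preservation: every FD's attributes lie within a single fragment, so each can be enforced locally — preserved.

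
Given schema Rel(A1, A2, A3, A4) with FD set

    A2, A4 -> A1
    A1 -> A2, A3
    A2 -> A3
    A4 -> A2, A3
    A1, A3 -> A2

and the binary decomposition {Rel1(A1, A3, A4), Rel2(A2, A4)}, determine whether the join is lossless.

Common attributes: Rel1 ∩ Rel2 = {A4}.
Closure of {A4}: A4 → A2, A3 applies, adding A2, A3; A2, A4 → A1 applies, adding A1. So (A4)⁺ = {A1, A2, A3, A4}.
This closure contains every attribute of Rel1, so Rel1 ∩ Rel2 → Rel1. The join is lossless.

Yes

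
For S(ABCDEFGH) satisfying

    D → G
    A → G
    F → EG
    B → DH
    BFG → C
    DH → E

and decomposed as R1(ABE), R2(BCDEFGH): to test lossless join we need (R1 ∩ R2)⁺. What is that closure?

BDEGH

R1 ∩ R2 = {BE}.
B → DH applies, adding DH
D → G applies, adding G
Closure: {BDEGH}.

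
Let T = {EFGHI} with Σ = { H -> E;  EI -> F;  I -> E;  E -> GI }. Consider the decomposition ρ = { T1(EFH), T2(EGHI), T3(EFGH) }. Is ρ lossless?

Chase test. Columns are EFGHI; row i has aⱼ where attribute j ∈ Ti, else bᵢⱼ.
Initial tableau (one row per fragment):
  row 1: a1 a2 b13 a4 b15
  row 2: a1 b22 a3 a4 a5
  row 3: a1 a2 a3 a4 b35
Rows 1 and 2 agree on E; apply E→GI and equate their GI entries.
Rows 1 and 3 agree on E; apply E→GI and equate their GI entries.
Rows 1 and 2 agree on EI; apply EI→F and equate their F entries.
Row 1 is now all distinguished symbols — the join is lossless.

Yes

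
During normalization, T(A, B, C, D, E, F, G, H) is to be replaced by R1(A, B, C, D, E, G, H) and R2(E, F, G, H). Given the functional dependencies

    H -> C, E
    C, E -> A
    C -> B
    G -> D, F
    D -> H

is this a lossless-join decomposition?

Yes

Common attributes: R1 ∩ R2 = {E, G, H}.
Closure of {E, G, H}: H → C, E applies, adding C; C, E → A applies, adding A; C → B applies, adding B; G → D, F applies, adding D, F. So (E, G, H)⁺ = {A, B, C, D, E, F, G, H}.
This closure contains every attribute of R1, so R1 ∩ R2 → R1. The join is lossless.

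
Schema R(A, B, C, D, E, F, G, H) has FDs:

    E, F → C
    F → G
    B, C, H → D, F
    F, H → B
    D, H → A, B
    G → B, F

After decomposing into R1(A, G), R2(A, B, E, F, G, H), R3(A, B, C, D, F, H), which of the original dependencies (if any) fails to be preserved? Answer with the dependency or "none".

Check E, F → C: no single fragment contains all of {C, E, F}, and the restricted closure of {E, F} across the fragments never reaches {C}.
F → G is preserved.
B, C, H → D, F is preserved.
F, H → B is preserved.
D, H → A, B is preserved.
G → B, F is preserved.

E, F → C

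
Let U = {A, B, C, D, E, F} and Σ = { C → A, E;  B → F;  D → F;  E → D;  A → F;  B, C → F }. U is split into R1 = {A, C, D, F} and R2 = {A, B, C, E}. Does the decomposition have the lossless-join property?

Yes

Common attributes: R1 ∩ R2 = {A, C}.
Closure of {A, C}: C → A, E applies, adding E; E → D applies, adding D; A → F applies, adding F. So (A, C)⁺ = {A, C, D, E, F}.
This closure contains every attribute of R1, so R1 ∩ R2 → R1. The join is lossless.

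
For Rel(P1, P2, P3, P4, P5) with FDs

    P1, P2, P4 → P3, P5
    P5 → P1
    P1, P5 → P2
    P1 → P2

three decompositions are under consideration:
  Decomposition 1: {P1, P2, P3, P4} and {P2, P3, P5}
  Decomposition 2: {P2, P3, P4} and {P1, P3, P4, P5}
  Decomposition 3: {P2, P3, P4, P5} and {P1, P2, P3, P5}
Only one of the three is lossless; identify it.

Decomposition 1: common = {P2, P3}, closure = {P2, P3} → lossy.
Decomposition 2: common = {P3, P4}, closure = {P3, P4} → lossy.
Decomposition 3: common = {P2, P3, P5}, closure = {P1, P2, P3, P5} → lossless.

Decomposition 3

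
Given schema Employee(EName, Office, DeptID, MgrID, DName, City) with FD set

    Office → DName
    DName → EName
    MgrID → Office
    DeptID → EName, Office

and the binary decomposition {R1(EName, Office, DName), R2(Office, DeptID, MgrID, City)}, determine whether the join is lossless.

Yes

Common attributes: R1 ∩ R2 = {Office}.
Closure of {Office}: Office → DName applies, adding DName; DName → EName applies, adding EName. So (Office)⁺ = {EName, Office, DName}.
This closure contains every attribute of R1, so R1 ∩ R2 → R1. The join is lossless.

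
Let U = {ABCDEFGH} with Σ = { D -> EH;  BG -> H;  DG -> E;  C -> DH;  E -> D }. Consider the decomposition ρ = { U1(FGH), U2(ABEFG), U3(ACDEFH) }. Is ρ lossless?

No

Chase test. Columns are ABCDEFGH; row i has aⱼ where attribute j ∈ Ui, else bᵢⱼ.
Initial tableau (one row per fragment):
  row 1: b11 b12 b13 b14 b15 a6 a7 a8
  row 2: a1 a2 b23 b24 a5 a6 a7 b28
  row 3: a1 b32 a3 a4 a5 a6 b37 a8
Rows 2 and 3 agree on E; apply E→D and equate their D entries.
Rows 2 and 3 agree on D; apply D→EH and equate their EH entries.
No row becomes fully distinguished — the join is lossy.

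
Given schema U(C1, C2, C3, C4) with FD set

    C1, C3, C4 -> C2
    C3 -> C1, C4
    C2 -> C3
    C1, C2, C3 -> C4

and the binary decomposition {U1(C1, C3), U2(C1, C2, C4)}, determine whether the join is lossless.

No

Common attributes: U1 ∩ U2 = {C1}.
No dependency enlarges {C1}, so (C1)⁺ = {C1}.
The closure contains neither all of U1 = {C1, C3} nor all of U2 = {C1, C2, C4}, so the common attributes are not a superkey of either fragment. The join is lossy.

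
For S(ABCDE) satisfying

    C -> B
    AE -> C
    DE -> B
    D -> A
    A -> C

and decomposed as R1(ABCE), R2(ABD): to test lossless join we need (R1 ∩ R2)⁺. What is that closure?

ABC

R1 ∩ R2 = {AB}.
A → C applies, adding C
Closure: {ABC}.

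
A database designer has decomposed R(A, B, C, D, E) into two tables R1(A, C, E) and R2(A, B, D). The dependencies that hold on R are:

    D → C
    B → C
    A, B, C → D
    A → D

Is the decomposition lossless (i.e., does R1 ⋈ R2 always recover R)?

No

Common attributes: R1 ∩ R2 = {A}.
Closure of {A}: A → D applies, adding D; D → C applies, adding C. So (A)⁺ = {A, C, D}.
The closure contains neither all of R1 = {A, C, E} nor all of R2 = {A, B, D}, so the common attributes are not a superkey of either fragment. The join is lossy.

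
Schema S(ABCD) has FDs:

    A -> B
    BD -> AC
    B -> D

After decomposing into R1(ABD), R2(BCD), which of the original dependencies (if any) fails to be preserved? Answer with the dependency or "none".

none

A → B lies within R1.
BD → AC: restricted closure across fragments reaches AC.
B → D lies within R1.
Every dependency is enforceable on the fragments, so the decomposition is dependency-preserving.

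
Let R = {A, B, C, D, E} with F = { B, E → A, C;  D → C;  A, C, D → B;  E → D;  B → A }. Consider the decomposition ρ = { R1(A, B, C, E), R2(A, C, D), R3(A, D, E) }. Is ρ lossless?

Yes

Chase test. Columns are A, B, C, D, E; row i has aⱼ where attribute j ∈ Ri, else bᵢⱼ.
Initial tableau (one row per fragment):
  row 1: a1 a2 a3 b14 a5
  row 2: a1 b22 a3 a4 b25
  row 3: a1 b32 b33 a4 a5
Rows 2 and 3 agree on D; apply D→C and equate their C entries.
Rows 2 and 3 agree on A, C, D; apply A, C, D→B and equate their B entries.
Rows 1 and 3 agree on E; apply E→D and equate their D entries.
Rows 1 and 2 agree on A, C, D; apply A, C, D→B and equate their B entries.
Row 1 is now all distinguished symbols — the join is lossless.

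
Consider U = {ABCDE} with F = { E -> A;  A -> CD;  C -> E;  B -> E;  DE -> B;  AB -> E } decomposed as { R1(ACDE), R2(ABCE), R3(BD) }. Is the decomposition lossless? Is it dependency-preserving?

lossless and dependency-preserving

Lossless test (chase): Rows 1 and 2 agree on A; apply A→CD and equate their CD entries. Rows 2 and 3 agree on B; apply B→E and equate their E entries. Rows 1 and 2 agree on DE; apply DE→B and equate their B entries. Rows 1 and 3 agree on E; apply E→A and equate their A entries. Rows 1 and 3 agree on A; apply A→CD and equate their CD entries. Row 1 is now all distinguished symbols — the join is lossless.
Dependency preservation: DE → B is not contained in any single fragment, but the restricted closure of its left-hand side across the fragments still reaches the right-hand side; the remaining FDs each lie inside some fragment. All dependencies are preserved.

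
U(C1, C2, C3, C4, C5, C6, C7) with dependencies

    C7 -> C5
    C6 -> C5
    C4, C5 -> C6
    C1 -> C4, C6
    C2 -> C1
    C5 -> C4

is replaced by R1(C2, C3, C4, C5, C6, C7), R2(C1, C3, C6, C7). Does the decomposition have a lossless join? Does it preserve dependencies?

lossy and not dependency-preserving

Lossless test: (C3, C6, C7)⁺ = {C3, C4, C5, C6, C7}, which is a superkey of neither fragment — lossy.
Dependency preservation: the restricted closure of {C2} across the fragments never reaches {C1}, so C2 → C1 cannot be enforced without a join — not preserved.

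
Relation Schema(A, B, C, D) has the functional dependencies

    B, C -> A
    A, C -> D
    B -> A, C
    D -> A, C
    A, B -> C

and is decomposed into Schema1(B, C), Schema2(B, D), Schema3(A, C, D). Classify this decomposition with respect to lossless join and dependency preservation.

Lossless test (chase): Rows 1 and 2 agree on B; apply B→A, C and equate their A, C entries. Rows 2 and 3 agree on D; apply D→A, C and equate their A, C entries. Rows 1 and 2 agree on A, C; apply A, C→D and equate their D entries. Row 1 is now all distinguished symbols — the join is lossless.
Dependency preservation: B, C → A; B → A, C; A, B → C are not contained in any single fragment, but the restricted closure of each left-hand side across the fragments still reaches the right-hand side; the remaining FDs each lie inside some fragment. All dependencies are preserved.

lossless and dependency-preserving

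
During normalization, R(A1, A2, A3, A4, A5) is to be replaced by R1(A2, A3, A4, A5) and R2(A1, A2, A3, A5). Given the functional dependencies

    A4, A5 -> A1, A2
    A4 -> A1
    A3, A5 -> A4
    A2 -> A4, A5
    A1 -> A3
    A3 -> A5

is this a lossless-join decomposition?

Yes

Common attributes: R1 ∩ R2 = {A2, A3, A5}.
Closure of {A2, A3, A5}: A3, A5 → A4 applies, adding A4; A4, A5 → A1, A2 applies, adding A1. So (A2, A3, A5)⁺ = {A1, A2, A3, A4, A5}.
This closure contains every attribute of R1, so R1 ∩ R2 → R1. The join is lossless.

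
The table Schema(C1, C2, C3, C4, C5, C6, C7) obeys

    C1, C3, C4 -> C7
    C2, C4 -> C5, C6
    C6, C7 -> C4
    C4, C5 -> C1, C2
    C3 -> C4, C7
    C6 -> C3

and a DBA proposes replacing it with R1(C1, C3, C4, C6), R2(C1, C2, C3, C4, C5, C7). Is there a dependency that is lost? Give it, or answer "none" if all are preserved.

Check C2, C4 → C5, C6: no single fragment contains all of {C2, C4, C5, C6}, and the restricted closure of {C2, C4} across the fragments never reaches {C5, C6}.
C1, C3, C4 → C7 is preserved.
C6, C7 → C4 is preserved.
C4, C5 → C1, C2 is preserved.
C3 → C4, C7 is preserved.
C6 → C3 is preserved.

C2, C4 -> C5, C6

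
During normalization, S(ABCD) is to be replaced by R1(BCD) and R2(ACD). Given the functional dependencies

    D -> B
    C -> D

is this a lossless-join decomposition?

Common attributes: R1 ∩ R2 = {CD}.
Closure of {CD}: D → B applies, adding B. So (CD)⁺ = {BCD}.
This closure contains every attribute of R1, so R1 ∩ R2 → R1. The join is lossless.

Yes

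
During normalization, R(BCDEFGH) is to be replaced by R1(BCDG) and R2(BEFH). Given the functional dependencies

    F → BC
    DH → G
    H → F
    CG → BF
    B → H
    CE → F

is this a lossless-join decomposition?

No

Common attributes: R1 ∩ R2 = {B}.
Closure of {B}: B → H applies, adding H; H → F applies, adding F; F → BC applies, adding C. So (B)⁺ = {BCFH}.
The closure contains neither all of R1 = {BCDG} nor all of R2 = {BEFH}, so the common attributes are not a superkey of either fragment. The join is lossy.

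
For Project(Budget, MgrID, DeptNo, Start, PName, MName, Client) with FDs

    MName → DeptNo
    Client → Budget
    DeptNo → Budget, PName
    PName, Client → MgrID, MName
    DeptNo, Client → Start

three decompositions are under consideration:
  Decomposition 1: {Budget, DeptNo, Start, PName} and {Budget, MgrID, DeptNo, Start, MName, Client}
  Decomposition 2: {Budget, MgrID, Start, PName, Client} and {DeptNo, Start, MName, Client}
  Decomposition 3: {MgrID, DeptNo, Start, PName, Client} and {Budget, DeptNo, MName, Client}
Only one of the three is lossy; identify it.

Decomposition 1: common = {Budget, DeptNo, Start}, closure = {Budget, DeptNo, Start, PName} → lossless.
Decomposition 2: common = {Start, Client}, closure = {Budget, Start, Client} → lossy.
Decomposition 3: common = {DeptNo, Client}, closure = {Budget, MgrID, DeptNo, Start, PName, MName, Client} → lossless.

Decomposition 2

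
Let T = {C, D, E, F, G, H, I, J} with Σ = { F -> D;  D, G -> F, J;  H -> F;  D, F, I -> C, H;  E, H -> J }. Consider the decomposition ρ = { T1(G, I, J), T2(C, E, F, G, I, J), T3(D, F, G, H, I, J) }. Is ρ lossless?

Chase test. Columns are C, D, E, F, G, H, I, J; row i has aⱼ where attribute j ∈ Ti, else bᵢⱼ.
Initial tableau (one row per fragment):
  row 1: b11 b12 b13 b14 a5 b16 a7 a8
  row 2: a1 b22 a3 a4 a5 b26 a7 a8
  row 3: b31 a2 b33 a4 a5 a6 a7 a8
Rows 2 and 3 agree on F; apply F→D and equate their D entries.
Rows 2 and 3 agree on D, F, I; apply D, F, I→C, H and equate their C, H entries.
Row 2 is now all distinguished symbols — the join is lossless.

Yes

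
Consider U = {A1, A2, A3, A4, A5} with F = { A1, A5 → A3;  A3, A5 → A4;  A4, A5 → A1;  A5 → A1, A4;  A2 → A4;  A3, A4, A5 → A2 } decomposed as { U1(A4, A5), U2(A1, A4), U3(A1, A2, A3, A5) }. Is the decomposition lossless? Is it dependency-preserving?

Lossless test (chase): Rows 1 and 3 agree on A5; apply A5→A1, A4 and equate their A1, A4 entries. Rows 1 and 3 agree on A1, A5; apply A1, A5→A3 and equate their A3 entries. Rows 1 and 3 agree on A3, A4, A5; apply A3, A4, A5→A2 and equate their A2 entries. Row 1 is now all distinguished symbols — the join is lossless.
Dependency preservation: the restricted closure of {A2} across the fragments never reaches {A4}, so A2 → A4 cannot be enforced without a join — not preserved.

lossless but not dependency-preserving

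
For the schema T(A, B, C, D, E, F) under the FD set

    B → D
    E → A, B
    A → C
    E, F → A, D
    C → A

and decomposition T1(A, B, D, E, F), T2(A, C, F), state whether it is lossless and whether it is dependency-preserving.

Lossless test: (A, F)⁺ = {A, C, F}, which contains all of one fragment — lossless.
Dependency preservation: every FD's attributes lie within a single fragment, so each can be enforced locally — preserved.

lossless and dependency-preserving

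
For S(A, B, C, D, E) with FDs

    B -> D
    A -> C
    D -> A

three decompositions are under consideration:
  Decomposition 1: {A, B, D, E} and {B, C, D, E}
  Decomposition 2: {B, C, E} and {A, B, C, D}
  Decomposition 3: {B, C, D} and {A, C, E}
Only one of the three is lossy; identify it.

Decomposition 1: common = {B, D, E}, closure = {A, B, C, D, E} → lossless.
Decomposition 2: common = {B, C}, closure = {A, B, C, D} → lossless.
Decomposition 3: common = {C}, closure = {C} → lossy.

Decomposition 3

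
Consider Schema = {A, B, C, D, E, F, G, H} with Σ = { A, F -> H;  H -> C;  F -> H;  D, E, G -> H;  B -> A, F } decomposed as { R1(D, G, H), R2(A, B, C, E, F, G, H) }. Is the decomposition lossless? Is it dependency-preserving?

lossy and not dependency-preserving

Lossless test: (G, H)⁺ = {C, G, H}, which is a superkey of neither fragment — lossy.
Dependency preservation: the restricted closure of {D, E, G} across the fragments never reaches {H}, so D, E, G → H cannot be enforced without a join — not preserved.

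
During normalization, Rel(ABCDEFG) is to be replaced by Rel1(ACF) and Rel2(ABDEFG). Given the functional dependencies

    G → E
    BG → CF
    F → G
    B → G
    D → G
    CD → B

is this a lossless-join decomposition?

No

Common attributes: Rel1 ∩ Rel2 = {AF}.
Closure of {AF}: F → G applies, adding G; G → E applies, adding E. So (AF)⁺ = {AEFG}.
The closure contains neither all of Rel1 = {ACF} nor all of Rel2 = {ABDEFG}, so the common attributes are not a superkey of either fragment. The join is lossy.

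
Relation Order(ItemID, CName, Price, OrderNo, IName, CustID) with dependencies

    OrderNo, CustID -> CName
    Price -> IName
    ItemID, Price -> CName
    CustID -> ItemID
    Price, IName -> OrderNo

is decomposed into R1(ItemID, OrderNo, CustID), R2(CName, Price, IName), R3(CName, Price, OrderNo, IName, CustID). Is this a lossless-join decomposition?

Chase test. Columns are ItemID, CName, Price, OrderNo, IName, CustID; row i has aⱼ where attribute j ∈ Ri, else bᵢⱼ.
Initial tableau (one row per fragment):
  row 1: a1 b12 b13 a4 b15 a6
  row 2: b21 a2 a3 b24 a5 b26
  row 3: b31 a2 a3 a4 a5 a6
Rows 1 and 3 agree on OrderNo, CustID; apply OrderNo, CustID→CName and equate their CName entries.
Rows 1 and 3 agree on CustID; apply CustID→ItemID and equate their ItemID entries.
Rows 2 and 3 agree on Price, IName; apply Price, IName→OrderNo and equate their OrderNo entries.
Row 3 is now all distinguished symbols — the join is lossless.

Yes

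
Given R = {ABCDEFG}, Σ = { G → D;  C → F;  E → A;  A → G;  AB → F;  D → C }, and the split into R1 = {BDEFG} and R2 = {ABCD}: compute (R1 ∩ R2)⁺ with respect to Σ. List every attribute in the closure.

BCDF

R1 ∩ R2 = {BD}.
D → C applies, adding C
C → F applies, adding F
Closure: {BCDF}.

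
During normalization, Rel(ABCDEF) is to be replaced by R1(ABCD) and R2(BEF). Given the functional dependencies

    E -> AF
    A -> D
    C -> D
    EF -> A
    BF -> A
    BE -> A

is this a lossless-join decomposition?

Common attributes: R1 ∩ R2 = {B}.
No dependency enlarges {B}, so (B)⁺ = {B}.
The closure contains neither all of R1 = {ABCD} nor all of R2 = {BEF}, so the common attributes are not a superkey of either fragment. The join is lossy.

No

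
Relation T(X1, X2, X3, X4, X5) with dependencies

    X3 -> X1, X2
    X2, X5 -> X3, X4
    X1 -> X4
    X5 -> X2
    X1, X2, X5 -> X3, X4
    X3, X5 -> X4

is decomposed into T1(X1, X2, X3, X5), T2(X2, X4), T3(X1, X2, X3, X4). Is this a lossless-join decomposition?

Chase test. Columns are X1, X2, X3, X4, X5; row i has aⱼ where attribute j ∈ Ti, else bᵢⱼ.
Initial tableau (one row per fragment):
  row 1: a1 a2 a3 b14 a5
  row 2: b21 a2 b23 a4 b25
  row 3: a1 a2 a3 a4 b35
Rows 1 and 3 agree on X1; apply X1→X4 and equate their X4 entries.
Row 1 is now all distinguished symbols — the join is lossless.

Yes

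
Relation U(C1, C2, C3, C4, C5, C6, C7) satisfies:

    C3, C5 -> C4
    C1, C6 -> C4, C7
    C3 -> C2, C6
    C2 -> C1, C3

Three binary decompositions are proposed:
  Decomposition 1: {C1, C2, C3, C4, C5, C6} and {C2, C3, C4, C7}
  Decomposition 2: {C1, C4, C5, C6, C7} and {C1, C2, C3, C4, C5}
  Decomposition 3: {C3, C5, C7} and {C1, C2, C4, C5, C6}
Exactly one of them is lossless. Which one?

Decomposition 1: common = {C2, C3, C4}, closure = {C1, C2, C3, C4, C6, C7} → lossless.
Decomposition 2: common = {C1, C4, C5}, closure = {C1, C4, C5} → lossy.
Decomposition 3: common = {C5}, closure = {C5} → lossy.

Decomposition 1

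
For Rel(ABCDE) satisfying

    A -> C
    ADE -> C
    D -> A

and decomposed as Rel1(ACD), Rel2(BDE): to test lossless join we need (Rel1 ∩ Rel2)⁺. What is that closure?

ACD

Rel1 ∩ Rel2 = {D}.
D → A applies, adding A
A → C applies, adding C
Closure: {ACD}.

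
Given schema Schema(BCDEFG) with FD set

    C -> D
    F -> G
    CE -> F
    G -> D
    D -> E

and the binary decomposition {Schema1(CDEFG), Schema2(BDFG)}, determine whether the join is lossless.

No

Common attributes: Schema1 ∩ Schema2 = {DFG}.
Closure of {DFG}: D → E applies, adding E. So (DFG)⁺ = {DEFG}.
The closure contains neither all of Schema1 = {CDEFG} nor all of Schema2 = {BDFG}, so the common attributes are not a superkey of either fragment. The join is lossy.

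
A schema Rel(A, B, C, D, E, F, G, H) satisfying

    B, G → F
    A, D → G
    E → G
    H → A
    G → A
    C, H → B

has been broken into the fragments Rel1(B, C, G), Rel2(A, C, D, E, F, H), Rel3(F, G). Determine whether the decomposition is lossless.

No

Chase test. Columns are A, B, C, D, E, F, G, H; row i has aⱼ where attribute j ∈ Reli, else bᵢⱼ.
Initial tableau (one row per fragment):
  row 1: b11 a2 a3 b14 b15 b16 a7 b18
  row 2: a1 b22 a3 a4 a5 a6 b27 a8
  row 3: b31 b32 b33 b34 b35 a6 a7 b38
Rows 1 and 3 agree on G; apply G→A and equate their A entries.
No row becomes fully distinguished — the join is lossy.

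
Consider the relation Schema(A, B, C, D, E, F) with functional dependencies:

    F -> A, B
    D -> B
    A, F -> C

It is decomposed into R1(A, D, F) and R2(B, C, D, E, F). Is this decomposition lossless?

Common attributes: R1 ∩ R2 = {D, F}.
Closure of {D, F}: F → A, B applies, adding A, B; A, F → C applies, adding C. So (D, F)⁺ = {A, B, C, D, F}.
This closure contains every attribute of R1, so R1 ∩ R2 → R1. The join is lossless.

Yes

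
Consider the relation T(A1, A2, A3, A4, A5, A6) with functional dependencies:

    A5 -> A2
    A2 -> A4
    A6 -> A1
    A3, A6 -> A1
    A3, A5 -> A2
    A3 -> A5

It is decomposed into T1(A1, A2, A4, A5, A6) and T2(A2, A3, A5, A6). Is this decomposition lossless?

Common attributes: T1 ∩ T2 = {A2, A5, A6}.
Closure of {A2, A5, A6}: A2 → A4 applies, adding A4; A6 → A1 applies, adding A1. So (A2, A5, A6)⁺ = {A1, A2, A4, A5, A6}.
This closure contains every attribute of T1, so T1 ∩ T2 → T1. The join is lossless.

Yes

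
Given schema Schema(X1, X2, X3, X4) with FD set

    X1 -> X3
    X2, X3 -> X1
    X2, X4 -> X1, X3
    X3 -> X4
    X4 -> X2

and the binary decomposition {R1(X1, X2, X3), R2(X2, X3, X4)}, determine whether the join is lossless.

Yes

Common attributes: R1 ∩ R2 = {X2, X3}.
Closure of {X2, X3}: X2, X3 → X1 applies, adding X1; X3 → X4 applies, adding X4. So (X2, X3)⁺ = {X1, X2, X3, X4}.
This closure contains every attribute of R1, so R1 ∩ R2 → R1. The join is lossless.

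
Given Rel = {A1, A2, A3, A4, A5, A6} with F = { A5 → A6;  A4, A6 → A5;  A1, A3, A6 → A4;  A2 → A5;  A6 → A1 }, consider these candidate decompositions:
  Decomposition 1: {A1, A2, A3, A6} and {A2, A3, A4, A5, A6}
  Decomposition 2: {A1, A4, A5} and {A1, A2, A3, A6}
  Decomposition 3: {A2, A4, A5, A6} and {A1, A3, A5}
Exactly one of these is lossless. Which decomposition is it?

Decomposition 1: common = {A2, A3, A6}, closure = {A1, A2, A3, A4, A5, A6} → lossless.
Decomposition 2: common = {A1}, closure = {A1} → lossy.
Decomposition 3: common = {A5}, closure = {A1, A5, A6} → lossy.

Decomposition 1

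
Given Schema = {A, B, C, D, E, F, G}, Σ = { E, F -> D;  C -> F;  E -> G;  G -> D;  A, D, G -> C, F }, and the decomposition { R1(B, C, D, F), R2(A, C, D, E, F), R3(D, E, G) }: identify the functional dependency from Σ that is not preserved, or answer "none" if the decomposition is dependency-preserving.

A, D, G -> C, F

Check A, D, G → C, F: no single fragment contains all of {A, C, D, F, G}, and the restricted closure of {A, D, G} across the fragments never reaches {C, F}.
E, F → D is preserved.
C → F is preserved.
E → G is preserved.
G → D is preserved.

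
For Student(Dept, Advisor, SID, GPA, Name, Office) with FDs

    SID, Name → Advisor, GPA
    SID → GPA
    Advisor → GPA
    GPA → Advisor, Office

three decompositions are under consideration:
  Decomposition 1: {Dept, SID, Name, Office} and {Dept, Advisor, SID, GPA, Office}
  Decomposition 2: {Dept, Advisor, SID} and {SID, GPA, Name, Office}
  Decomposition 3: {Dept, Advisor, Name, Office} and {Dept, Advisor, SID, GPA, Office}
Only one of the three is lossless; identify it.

Decomposition 1: common = {Dept, SID, Office}, closure = {Dept, Advisor, SID, GPA, Office} → lossless.
Decomposition 2: common = {SID}, closure = {Advisor, SID, GPA, Office} → lossy.
Decomposition 3: common = {Dept, Advisor, Office}, closure = {Dept, Advisor, GPA, Office} → lossy.

Decomposition 1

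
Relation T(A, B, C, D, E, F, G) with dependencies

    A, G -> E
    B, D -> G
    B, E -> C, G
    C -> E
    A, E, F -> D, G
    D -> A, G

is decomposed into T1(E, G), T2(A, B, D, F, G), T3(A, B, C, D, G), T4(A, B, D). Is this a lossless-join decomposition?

No

Chase test. Columns are A, B, C, D, E, F, G; row i has aⱼ where attribute j ∈ Ti, else bᵢⱼ.
Initial tableau (one row per fragment):
  row 1: b11 b12 b13 b14 a5 b16 a7
  row 2: a1 a2 b23 a4 b25 a6 a7
  row 3: a1 a2 a3 a4 b35 b36 a7
  row 4: a1 a2 b43 a4 b45 b46 b47
Rows 2 and 3 agree on A, G; apply A, G→E and equate their E entries.
Rows 2 and 4 agree on B, D; apply B, D→G and equate their G entries.
Rows 2 and 3 agree on B, E; apply B, E→C, G and equate their C, G entries.
Rows 2 and 4 agree on A, G; apply A, G→E and equate their E entries.
Rows 2 and 4 agree on B, E; apply B, E→C, G and equate their C, G entries.
No row becomes fully distinguished — the join is lossy.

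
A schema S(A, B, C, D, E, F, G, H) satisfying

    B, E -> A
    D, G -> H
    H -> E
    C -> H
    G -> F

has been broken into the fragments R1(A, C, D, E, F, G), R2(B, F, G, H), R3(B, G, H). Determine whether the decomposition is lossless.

No

Chase test. Columns are A, B, C, D, E, F, G, H; row i has aⱼ where attribute j ∈ Ri, else bᵢⱼ.
Initial tableau (one row per fragment):
  row 1: a1 b12 a3 a4 a5 a6 a7 b18
  row 2: b21 a2 b23 b24 b25 a6 a7 a8
  row 3: b31 a2 b33 b34 b35 b36 a7 a8
Rows 2 and 3 agree on H; apply H→E and equate their E entries.
Rows 1 and 3 agree on G; apply G→F and equate their F entries.
Rows 2 and 3 agree on B, E; apply B, E→A and equate their A entries.
No row becomes fully distinguished — the join is lossy.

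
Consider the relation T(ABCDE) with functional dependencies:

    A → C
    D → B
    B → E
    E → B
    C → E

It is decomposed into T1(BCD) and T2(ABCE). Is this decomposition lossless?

Common attributes: T1 ∩ T2 = {BC}.
Closure of {BC}: B → E applies, adding E. So (BC)⁺ = {BCE}.
The closure contains neither all of T1 = {BCD} nor all of T2 = {ABCE}, so the common attributes are not a superkey of either fragment. The join is lossy.

No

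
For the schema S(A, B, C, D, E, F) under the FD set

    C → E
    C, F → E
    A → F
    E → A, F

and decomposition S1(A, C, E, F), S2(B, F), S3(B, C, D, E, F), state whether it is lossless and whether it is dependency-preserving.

Lossless test (chase): Rows 1 and 3 agree on E; apply E→A, F and equate their A, F entries. Row 3 is now all distinguished symbols — the join is lossless.
Dependency preservation: every FD's attributes lie within a single fragment, so each can be enforced locally — preserved.

lossless and dependency-preserving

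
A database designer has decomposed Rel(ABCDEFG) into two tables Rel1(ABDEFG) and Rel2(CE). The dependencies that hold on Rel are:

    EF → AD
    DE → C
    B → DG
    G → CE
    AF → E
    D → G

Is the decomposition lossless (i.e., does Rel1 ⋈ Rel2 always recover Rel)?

No

Common attributes: Rel1 ∩ Rel2 = {E}.
No dependency enlarges {E}, so (E)⁺ = {E}.
The closure contains neither all of Rel1 = {ABDEFG} nor all of Rel2 = {CE}, so the common attributes are not a superkey of either fragment. The join is lossy.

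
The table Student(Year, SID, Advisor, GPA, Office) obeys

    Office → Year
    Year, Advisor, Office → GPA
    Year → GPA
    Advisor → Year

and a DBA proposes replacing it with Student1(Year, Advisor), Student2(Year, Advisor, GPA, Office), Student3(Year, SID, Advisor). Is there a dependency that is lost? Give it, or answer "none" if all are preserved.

none

Office → Year lies within Student2.
Year, Advisor, Office → GPA lies within Student2.
Year → GPA lies within Student2.
Advisor → Year lies within Student1.
Every dependency is enforceable on the fragments, so the decomposition is dependency-preserving.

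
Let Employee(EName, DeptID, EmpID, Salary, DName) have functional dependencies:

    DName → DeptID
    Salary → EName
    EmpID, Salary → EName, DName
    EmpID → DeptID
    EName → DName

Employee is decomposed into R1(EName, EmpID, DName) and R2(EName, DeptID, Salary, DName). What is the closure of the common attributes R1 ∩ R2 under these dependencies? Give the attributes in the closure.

EName, DeptID, DName

R1 ∩ R2 = {EName, DName}.
DName → DeptID applies, adding DeptID
Closure: {EName, DeptID, DName}.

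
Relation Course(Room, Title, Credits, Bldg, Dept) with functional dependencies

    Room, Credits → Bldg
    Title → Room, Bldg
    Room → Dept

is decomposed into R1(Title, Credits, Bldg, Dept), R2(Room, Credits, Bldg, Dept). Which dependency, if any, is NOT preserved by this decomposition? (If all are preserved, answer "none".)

Title → Room, Bldg

Check Title → Room, Bldg: no single fragment contains all of {Room, Title, Bldg}, and the restricted closure of {Title} across the fragments never reaches {Room, Bldg}.
Room, Credits → Bldg is preserved.
Room → Dept is preserved.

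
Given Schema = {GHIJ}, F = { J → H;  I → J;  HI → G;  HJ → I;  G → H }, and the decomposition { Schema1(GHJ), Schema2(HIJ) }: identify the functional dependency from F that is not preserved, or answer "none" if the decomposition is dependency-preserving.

none

J → H lies within Schema1.
I → J lies within Schema2.
HI → G: restricted closure across fragments reaches G.
HJ → I lies within Schema2.
G → H lies within Schema1.
Every dependency is enforceable on the fragments, so the decomposition is dependency-preserving.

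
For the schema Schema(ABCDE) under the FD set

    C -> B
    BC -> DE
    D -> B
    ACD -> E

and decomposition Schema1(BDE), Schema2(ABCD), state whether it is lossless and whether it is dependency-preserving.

Lossless test: (BD)⁺ = {BD}, which is a superkey of neither fragment — lossy.
Dependency preservation: the restricted closure of {BC} across the fragments never reaches {DE}, so BC → DE cannot be enforced without a join — not preserved.

lossy and not dependency-preserving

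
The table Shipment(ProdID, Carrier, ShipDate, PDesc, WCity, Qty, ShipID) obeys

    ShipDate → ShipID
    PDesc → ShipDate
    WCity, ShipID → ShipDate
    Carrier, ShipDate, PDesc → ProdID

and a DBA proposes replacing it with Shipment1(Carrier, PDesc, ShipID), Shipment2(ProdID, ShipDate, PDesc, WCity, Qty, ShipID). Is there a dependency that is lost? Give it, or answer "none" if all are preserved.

Check Carrier, ShipDate, PDesc → ProdID: no single fragment contains all of {ProdID, Carrier, ShipDate, PDesc}, and the restricted closure of {Carrier, ShipDate, PDesc} across the fragments never reaches {ProdID}.
ShipDate → ShipID is preserved.
PDesc → ShipDate is preserved.
WCity, ShipID → ShipDate is preserved.

Carrier, ShipDate, PDesc → ProdID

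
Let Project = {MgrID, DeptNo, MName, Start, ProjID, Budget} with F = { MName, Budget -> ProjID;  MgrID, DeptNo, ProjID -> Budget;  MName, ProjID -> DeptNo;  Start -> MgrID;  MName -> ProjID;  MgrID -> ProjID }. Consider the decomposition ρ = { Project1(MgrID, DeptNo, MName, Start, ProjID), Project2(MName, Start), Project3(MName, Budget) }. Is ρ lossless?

No

Chase test. Columns are MgrID, DeptNo, MName, Start, ProjID, Budget; row i has aⱼ where attribute j ∈ Projecti, else bᵢⱼ.
Initial tableau (one row per fragment):
  row 1: a1 a2 a3 a4 a5 b16
  row 2: b21 b22 a3 a4 b25 b26
  row 3: b31 b32 a3 b34 b35 a6
Rows 1 and 2 agree on Start; apply Start→MgrID and equate their MgrID entries.
Rows 1 and 2 agree on MName; apply MName→ProjID and equate their ProjID entries.
Rows 1 and 3 agree on MName; apply MName→ProjID and equate their ProjID entries.
Rows 1 and 2 agree on MName, ProjID; apply MName, ProjID→DeptNo and equate their DeptNo entries.
Rows 1 and 3 agree on MName, ProjID; apply MName, ProjID→DeptNo and equate their DeptNo entries.
Rows 1 and 2 agree on MgrID, DeptNo, ProjID; apply MgrID, DeptNo, ProjID→Budget and equate their Budget entries.
No row becomes fully distinguished — the join is lossy.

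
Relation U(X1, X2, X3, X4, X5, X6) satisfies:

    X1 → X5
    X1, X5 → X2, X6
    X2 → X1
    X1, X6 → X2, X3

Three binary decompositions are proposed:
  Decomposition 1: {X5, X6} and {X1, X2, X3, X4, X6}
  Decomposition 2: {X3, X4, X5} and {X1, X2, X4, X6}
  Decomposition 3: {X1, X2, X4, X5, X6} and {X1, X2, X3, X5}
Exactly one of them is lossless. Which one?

Decomposition 3

Decomposition 1: common = {X6}, closure = {X6} → lossy.
Decomposition 2: common = {X4}, closure = {X4} → lossy.
Decomposition 3: common = {X1, X2, X5}, closure = {X1, X2, X3, X5, X6} → lossless.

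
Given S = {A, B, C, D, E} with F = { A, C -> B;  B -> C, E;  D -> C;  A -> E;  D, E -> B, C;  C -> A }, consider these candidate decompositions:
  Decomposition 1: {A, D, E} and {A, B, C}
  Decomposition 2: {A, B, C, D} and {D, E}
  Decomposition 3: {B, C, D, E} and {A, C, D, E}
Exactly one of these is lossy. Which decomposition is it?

Decomposition 1

Decomposition 1: common = {A}, closure = {A, E} → lossy.
Decomposition 2: common = {D}, closure = {A, B, C, D, E} → lossless.
Decomposition 3: common = {C, D, E}, closure = {A, B, C, D, E} → lossless.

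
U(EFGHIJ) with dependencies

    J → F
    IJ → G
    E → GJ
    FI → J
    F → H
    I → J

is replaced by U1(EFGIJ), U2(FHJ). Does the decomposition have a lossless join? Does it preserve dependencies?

Lossless test: (FJ)⁺ = {FHJ}, which contains all of one fragment — lossless.
Dependency preservation: every FD's attributes lie within a single fragment, so each can be enforced locally — preserved.

lossless and dependency-preserving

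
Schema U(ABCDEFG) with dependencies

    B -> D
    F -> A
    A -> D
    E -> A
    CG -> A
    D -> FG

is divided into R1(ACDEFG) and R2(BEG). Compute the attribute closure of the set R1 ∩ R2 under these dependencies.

R1 ∩ R2 = {EG}.
E → A applies, adding A
A → D applies, adding D
D → FG applies, adding F
Closure: {ADEFG}.

ADEFG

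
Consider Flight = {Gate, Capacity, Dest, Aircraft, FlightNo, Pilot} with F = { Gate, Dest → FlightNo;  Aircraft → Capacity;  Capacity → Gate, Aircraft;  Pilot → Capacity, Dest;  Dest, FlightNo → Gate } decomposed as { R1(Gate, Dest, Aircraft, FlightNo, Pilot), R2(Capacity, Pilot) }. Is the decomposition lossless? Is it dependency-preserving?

Lossless test: (Pilot)⁺ = {Gate, Capacity, Dest, Aircraft, FlightNo, Pilot}, which contains all of one fragment — lossless.
Dependency preservation: the restricted closure of {Aircraft} across the fragments never reaches {Capacity}, so Aircraft → Capacity cannot be enforced without a join — not preserved.

lossless but not dependency-preserving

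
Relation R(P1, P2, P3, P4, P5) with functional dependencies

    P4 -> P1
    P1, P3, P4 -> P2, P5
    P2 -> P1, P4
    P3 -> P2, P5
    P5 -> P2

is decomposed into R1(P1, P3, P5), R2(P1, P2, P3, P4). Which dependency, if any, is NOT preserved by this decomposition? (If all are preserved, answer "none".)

P5 -> P2

Check P5 → P2: no single fragment contains all of {P2, P5}, and the restricted closure of {P5} across the fragments never reaches {P2}.
P4 → P1 is preserved.
P1, P3, P4 → P2, P5 is preserved.
P2 → P1, P4 is preserved.
P3 → P2, P5 is preserved.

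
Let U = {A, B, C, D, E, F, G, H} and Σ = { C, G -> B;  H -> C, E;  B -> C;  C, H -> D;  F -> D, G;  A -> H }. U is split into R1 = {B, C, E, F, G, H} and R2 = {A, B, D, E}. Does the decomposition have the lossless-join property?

Common attributes: R1 ∩ R2 = {B, E}.
Closure of {B, E}: B → C applies, adding C. So (B, E)⁺ = {B, C, E}.
The closure contains neither all of R1 = {B, C, E, F, G, H} nor all of R2 = {A, B, D, E}, so the common attributes are not a superkey of either fragment. The join is lossy.

No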